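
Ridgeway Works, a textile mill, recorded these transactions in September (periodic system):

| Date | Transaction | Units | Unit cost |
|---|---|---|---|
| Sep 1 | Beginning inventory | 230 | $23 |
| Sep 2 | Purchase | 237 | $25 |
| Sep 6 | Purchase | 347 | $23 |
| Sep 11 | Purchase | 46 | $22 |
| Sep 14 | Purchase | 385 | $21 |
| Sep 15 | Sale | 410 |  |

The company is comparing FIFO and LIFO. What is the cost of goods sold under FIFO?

COGS = $9,790

FIFO COGS: 230 @ $23 + 180 @ $25 = $9,790
LIFO COGS: 385 @ $21 + 25 @ $22 = $8,635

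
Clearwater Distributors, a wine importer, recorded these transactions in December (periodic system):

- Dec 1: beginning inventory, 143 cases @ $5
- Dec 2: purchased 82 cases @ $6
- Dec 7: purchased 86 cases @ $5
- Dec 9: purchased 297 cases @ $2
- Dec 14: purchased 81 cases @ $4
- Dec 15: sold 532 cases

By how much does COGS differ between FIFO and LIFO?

$323

FIFO COGS: 143 @ $5 + 82 @ $6 + 86 @ $5 + 221 @ $2 = $2,079
LIFO COGS: 81 @ $4 + 297 @ $2 + 86 @ $5 + 68 @ $6 = $1,756
Difference = |$2,079 − $1,756| = $323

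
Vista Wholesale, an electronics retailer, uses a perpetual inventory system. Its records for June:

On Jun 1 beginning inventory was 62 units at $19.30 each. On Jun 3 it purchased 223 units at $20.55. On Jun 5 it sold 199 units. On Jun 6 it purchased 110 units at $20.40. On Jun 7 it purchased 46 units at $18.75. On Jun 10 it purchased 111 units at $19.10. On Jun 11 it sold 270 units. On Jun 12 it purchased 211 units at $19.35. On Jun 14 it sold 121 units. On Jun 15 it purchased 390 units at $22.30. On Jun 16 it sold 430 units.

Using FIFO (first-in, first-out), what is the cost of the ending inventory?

Ending inventory = $2,965.90

Jun 5, 199 sold [FIFO — oldest first]: 62 @ $19.30 + 137 @ $20.55 = $4,011.95
Jun 11, 270 sold [FIFO — oldest first]: 86 @ $20.55 + 110 @ $20.40 + 46 @ $18.75 + 28 @ $19.10 = $5,408.60
Jun 14, 121 sold [FIFO — oldest first]: 83 @ $19.10 + 38 @ $19.35 = $2,320.60
Jun 16, 430 sold [FIFO — oldest first]: 173 @ $19.35 + 257 @ $22.30 = $9,078.65
Total COGS = $4,011.95 + $5,408.60 + $2,320.60 + $9,078.65 = $20,819.80
Ending inventory: 133 @ $22.30 = $2,965.90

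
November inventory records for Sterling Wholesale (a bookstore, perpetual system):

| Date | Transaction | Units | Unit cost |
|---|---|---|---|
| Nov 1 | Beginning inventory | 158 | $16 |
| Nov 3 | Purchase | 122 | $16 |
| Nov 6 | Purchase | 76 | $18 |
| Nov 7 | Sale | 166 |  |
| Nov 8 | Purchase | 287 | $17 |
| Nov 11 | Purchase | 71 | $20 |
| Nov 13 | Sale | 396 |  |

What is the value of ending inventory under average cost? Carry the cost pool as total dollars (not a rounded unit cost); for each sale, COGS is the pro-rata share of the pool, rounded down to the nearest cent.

Ending inventory = $2,612.89

After Nov 1: 158 on hand, pool $2,528.00 (≈ $16.0000 each)
After Nov 3: 280 on hand, pool $4,480.00 (≈ $16.0000 each)
After Nov 6: 356 on hand, pool $5,848.00 (≈ $16.4270 each)
Nov 7, sell 166: 166/356 × $5,848.00 → $2,726.87
After Nov 8: 477 on hand, pool $8,000.13 (≈ $16.7718 each)
After Nov 11: 548 on hand, pool $9,420.13 (≈ $17.1900 each)
Nov 13, sell 396: 396/548 × $9,420.13 → $6,807.24
Total COGS = $2,726.87 + $6,807.24 = $9,534.11
Ending inventory (cost pool remaining) = $2,612.89
Check: goods available $12,147.00 = COGS $9,534.11 + ending $2,612.89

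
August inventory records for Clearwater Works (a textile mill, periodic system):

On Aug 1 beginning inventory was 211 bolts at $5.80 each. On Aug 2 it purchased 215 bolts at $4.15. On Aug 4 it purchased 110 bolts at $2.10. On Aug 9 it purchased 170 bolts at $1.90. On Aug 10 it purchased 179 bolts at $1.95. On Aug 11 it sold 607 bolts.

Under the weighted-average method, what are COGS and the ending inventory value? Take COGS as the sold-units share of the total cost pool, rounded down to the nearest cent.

Aug 11, sell 607: 607/885 × $3,019.10 → $2,070.72
Ending inventory (cost pool remaining) = $948.38
Check: goods available $3,019.10 = COGS $2,070.72 + ending $948.38

COGS = $2,070.72; ending inventory = $948.38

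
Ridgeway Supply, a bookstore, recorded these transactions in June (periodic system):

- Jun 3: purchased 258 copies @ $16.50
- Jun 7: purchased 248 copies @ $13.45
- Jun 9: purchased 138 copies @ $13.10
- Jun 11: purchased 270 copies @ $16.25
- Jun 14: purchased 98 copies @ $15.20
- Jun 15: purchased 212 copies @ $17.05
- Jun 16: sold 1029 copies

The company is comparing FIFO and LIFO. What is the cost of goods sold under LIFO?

COGS = $15,674.60

FIFO COGS: 258 @ $16.50 + 248 @ $13.45 + 138 @ $13.10 + 270 @ $16.25 + 98 @ $15.20 + 17 @ $17.05 = $15,567.35
LIFO COGS: 212 @ $17.05 + 98 @ $15.20 + 270 @ $16.25 + 138 @ $13.10 + 248 @ $13.45 + 63 @ $16.50 = $15,674.60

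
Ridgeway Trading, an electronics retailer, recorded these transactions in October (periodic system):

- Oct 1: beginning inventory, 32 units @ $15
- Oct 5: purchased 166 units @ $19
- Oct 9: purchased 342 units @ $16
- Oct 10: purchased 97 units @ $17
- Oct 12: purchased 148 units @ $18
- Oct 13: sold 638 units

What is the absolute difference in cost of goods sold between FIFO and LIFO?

FIFO COGS: 32 @ $15 + 166 @ $19 + 342 @ $16 + 97 @ $17 + 1 @ $18 = $10,773
LIFO COGS: 148 @ $18 + 97 @ $17 + 342 @ $16 + 51 @ $19 = $10,754
Difference = |$10,773 − $10,754| = $19

$19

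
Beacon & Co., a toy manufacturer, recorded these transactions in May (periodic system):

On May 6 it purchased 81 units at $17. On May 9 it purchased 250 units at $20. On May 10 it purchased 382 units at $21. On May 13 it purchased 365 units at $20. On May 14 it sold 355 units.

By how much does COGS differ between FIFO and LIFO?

FIFO COGS: 81 @ $17 + 250 @ $20 + 24 @ $21 = $6,881
LIFO COGS: 355 @ $20 = $7,100
Difference = |$6,881 − $7,100| = $219

$219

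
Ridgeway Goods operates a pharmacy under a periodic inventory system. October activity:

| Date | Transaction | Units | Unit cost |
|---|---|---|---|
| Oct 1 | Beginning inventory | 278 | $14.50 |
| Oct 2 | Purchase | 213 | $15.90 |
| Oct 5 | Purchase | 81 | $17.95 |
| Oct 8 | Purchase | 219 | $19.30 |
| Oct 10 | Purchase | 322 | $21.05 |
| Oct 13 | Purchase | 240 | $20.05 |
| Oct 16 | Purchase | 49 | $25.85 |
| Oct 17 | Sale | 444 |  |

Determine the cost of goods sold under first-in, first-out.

COGS = $6,670.40

Oct 17, 444 sold [FIFO — oldest first]: 278 @ $14.50 + 166 @ $15.90 = $6,670.40
Ending inventory: 47 @ $15.90 + 81 @ $17.95 + 219 @ $19.30 + 322 @ $21.05 + 240 @ $20.05 + 49 @ $25.85 = $19,284.70
Check: goods available $25,955.10 = COGS $6,670.40 + ending $19,284.70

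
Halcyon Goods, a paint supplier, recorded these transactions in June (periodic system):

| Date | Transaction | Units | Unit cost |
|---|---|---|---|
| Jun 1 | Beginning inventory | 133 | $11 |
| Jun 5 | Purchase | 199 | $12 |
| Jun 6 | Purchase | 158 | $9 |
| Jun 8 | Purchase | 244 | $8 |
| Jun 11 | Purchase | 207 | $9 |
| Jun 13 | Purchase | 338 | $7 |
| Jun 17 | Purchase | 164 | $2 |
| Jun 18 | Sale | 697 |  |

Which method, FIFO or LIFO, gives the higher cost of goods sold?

FIFO COGS: 133 @ $11 + 199 @ $12 + 158 @ $9 + 207 @ $8 = $6,929
LIFO COGS: 164 @ $2 + 338 @ $7 + 195 @ $9 = $4,449

FIFO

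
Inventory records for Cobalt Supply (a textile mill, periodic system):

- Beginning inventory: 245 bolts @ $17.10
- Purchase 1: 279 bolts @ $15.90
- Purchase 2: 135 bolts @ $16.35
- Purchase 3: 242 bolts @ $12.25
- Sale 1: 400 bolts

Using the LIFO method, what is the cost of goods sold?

Sale 1 (400) [LIFO — newest first]: 242 @ $12.25 + 135 @ $16.35 + 23 @ $15.90 = $5,537.45
Ending inventory: 245 @ $17.10 + 256 @ $15.90 = $8,259.90
Check: goods available $13,797.35 = COGS $5,537.45 + ending $8,259.90

COGS = $5,537.45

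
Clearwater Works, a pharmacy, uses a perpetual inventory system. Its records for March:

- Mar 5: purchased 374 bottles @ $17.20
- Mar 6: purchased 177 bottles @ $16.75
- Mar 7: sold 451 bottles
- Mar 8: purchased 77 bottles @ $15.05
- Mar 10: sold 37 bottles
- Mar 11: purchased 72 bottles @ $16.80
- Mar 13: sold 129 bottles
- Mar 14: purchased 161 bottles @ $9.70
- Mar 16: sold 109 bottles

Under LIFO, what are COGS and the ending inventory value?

COGS = $11,395.70; ending inventory = $1,932.00

Mar 7, 451 sold [LIFO — newest first]: 177 @ $16.75 + 274 @ $17.20 = $7,677.55
Mar 10, 37 sold [LIFO — newest first]: 37 @ $15.05 = $556.85
Mar 13, 129 sold [LIFO — newest first]: 72 @ $16.80 + 40 @ $15.05 + 17 @ $17.20 = $2,104.00
Mar 16, 109 sold [LIFO — newest first]: 109 @ $9.70 = $1,057.30
Total COGS = $7,677.55 + $556.85 + $2,104.00 + $1,057.30 = $11,395.70
Ending inventory: 83 @ $17.20 + 52 @ $9.70 = $1,932.00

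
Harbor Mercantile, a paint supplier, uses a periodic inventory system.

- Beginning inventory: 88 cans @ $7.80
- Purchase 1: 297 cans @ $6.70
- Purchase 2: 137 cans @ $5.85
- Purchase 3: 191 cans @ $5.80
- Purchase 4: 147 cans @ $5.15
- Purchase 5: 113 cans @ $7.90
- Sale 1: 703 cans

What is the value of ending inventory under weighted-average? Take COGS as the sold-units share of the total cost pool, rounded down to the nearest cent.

Ending inventory = $1,730.25

Sale 1, sell 703: 703/973 × $6,235.30 → $4,505.05
Ending inventory (cost pool remaining) = $1,730.25
Check: goods available $6,235.30 = COGS $4,505.05 + ending $1,730.25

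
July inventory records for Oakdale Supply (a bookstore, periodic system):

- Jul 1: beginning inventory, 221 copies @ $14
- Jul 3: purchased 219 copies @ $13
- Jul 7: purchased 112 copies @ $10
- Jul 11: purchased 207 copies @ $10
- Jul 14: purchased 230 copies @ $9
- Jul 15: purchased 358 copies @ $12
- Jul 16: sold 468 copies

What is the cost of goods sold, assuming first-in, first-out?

COGS = $6,221

Jul 16, 468 sold [FIFO — oldest first]: 221 @ $14 + 219 @ $13 + 28 @ $10 = $6,221
Ending inventory: 84 @ $10 + 207 @ $10 + 230 @ $9 + 358 @ $12 = $9,276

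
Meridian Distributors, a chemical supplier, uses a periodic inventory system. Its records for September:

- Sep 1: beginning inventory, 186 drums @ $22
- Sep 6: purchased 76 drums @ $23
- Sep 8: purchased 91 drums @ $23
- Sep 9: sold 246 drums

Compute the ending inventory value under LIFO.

Ending inventory = $2,354

Sep 9, 246 sold [LIFO — newest first]: 91 @ $23 + 76 @ $23 + 79 @ $22 = $5,579
Ending inventory: 107 @ $22 = $2,354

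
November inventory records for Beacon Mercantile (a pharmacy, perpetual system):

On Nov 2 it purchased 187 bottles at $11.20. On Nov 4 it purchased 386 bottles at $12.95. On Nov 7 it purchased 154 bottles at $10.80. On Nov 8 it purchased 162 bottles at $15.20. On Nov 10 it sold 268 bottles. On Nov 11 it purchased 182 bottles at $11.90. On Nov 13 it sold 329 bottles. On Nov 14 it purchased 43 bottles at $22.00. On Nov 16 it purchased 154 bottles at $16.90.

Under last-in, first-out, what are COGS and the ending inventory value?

COGS = $7,573.45; ending inventory = $9,359.65

Nov 10, 268 sold [LIFO — newest first]: 162 @ $15.20 + 106 @ $10.80 = $3,607.20
Nov 13, 329 sold [LIFO — newest first]: 182 @ $11.90 + 48 @ $10.80 + 99 @ $12.95 = $3,966.25
Total COGS = $3,607.20 + $3,966.25 = $7,573.45
Ending inventory: 187 @ $11.20 + 287 @ $12.95 + 43 @ $22.00 + 154 @ $16.90 = $9,359.65
Check: goods available $16,933.10 = COGS $7,573.45 + ending $9,359.65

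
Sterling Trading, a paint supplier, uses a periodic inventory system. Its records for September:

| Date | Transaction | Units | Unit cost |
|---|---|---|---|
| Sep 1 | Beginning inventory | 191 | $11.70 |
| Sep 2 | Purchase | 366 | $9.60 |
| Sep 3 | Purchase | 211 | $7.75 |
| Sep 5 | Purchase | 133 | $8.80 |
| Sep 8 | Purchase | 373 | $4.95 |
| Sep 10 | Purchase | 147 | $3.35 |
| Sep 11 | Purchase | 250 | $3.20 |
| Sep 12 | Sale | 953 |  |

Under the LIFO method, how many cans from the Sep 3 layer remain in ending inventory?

161

Sep 12, 953 sold [LIFO — newest first]: 250 @ $3.20 + 147 @ $3.35 + 373 @ $4.95 + 133 @ $8.80 + 50 @ $7.75 = $4,696.70
Ending inventory: 191 @ $11.70 + 366 @ $9.60 + 161 @ $7.75 = $6,996.05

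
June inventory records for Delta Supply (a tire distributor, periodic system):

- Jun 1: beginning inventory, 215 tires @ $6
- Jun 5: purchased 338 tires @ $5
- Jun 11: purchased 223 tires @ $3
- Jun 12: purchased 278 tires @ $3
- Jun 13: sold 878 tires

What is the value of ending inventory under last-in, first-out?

Ending inventory = $1,056

Jun 13, 878 sold [LIFO — newest first]: 278 @ $3 + 223 @ $3 + 338 @ $5 + 39 @ $6 = $3,427
Ending inventory: 176 @ $6 = $1,056
Check: goods available $4,483 = COGS $3,427 + ending $1,056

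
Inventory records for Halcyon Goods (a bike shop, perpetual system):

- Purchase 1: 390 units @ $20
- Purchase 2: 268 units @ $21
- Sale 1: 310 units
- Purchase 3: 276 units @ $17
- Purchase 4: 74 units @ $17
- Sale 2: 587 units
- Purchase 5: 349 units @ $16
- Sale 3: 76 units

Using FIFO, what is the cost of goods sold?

Sale 1 (310) [FIFO — oldest first]: 310 @ $20 = $6,200
Sale 2 (587) [FIFO — oldest first]: 80 @ $20 + 268 @ $21 + 239 @ $17 = $11,291
Sale 3 (76) [FIFO — oldest first]: 37 @ $17 + 39 @ $17 = $1,292
Total COGS = $6,200 + $11,291 + $1,292 = $18,783
Ending inventory: 35 @ $17 + 349 @ $16 = $6,179
Check: goods available $24,962 = COGS $18,783 + ending $6,179

COGS = $18,783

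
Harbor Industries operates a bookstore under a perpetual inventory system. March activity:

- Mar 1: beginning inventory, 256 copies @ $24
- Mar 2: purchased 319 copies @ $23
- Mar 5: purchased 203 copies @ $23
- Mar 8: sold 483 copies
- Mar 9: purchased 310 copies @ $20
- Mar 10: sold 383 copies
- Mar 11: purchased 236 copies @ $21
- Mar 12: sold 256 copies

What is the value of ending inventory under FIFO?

Ending inventory = $4,242

Mar 8, 483 sold [FIFO — oldest first]: 256 @ $24 + 227 @ $23 = $11,365
Mar 10, 383 sold [FIFO — oldest first]: 92 @ $23 + 203 @ $23 + 88 @ $20 = $8,545
Mar 12, 256 sold [FIFO — oldest first]: 222 @ $20 + 34 @ $21 = $5,154
Total COGS = $11,365 + $8,545 + $5,154 = $25,064
Ending inventory: 202 @ $21 = $4,242
Check: goods available $29,306 = COGS $25,064 + ending $4,242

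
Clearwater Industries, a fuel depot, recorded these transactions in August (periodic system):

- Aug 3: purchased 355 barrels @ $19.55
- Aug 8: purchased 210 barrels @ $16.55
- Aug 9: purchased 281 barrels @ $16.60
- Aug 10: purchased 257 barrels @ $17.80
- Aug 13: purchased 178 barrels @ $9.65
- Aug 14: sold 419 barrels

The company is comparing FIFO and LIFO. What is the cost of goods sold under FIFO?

COGS = $7,999.45

FIFO COGS: 355 @ $19.55 + 64 @ $16.55 = $7,999.45
LIFO COGS: 178 @ $9.65 + 241 @ $17.80 = $6,007.50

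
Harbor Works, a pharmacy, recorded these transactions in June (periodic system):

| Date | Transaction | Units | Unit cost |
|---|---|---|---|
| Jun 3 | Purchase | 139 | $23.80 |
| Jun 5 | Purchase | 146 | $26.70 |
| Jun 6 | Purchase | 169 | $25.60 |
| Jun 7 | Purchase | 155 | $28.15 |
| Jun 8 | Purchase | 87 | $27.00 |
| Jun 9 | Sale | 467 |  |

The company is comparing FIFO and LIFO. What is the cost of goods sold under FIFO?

FIFO COGS: 139 @ $23.80 + 146 @ $26.70 + 169 @ $25.60 + 13 @ $28.15 = $11,898.75
LIFO COGS: 87 @ $27.00 + 155 @ $28.15 + 169 @ $25.60 + 56 @ $26.70 = $12,533.85

COGS = $11,898.75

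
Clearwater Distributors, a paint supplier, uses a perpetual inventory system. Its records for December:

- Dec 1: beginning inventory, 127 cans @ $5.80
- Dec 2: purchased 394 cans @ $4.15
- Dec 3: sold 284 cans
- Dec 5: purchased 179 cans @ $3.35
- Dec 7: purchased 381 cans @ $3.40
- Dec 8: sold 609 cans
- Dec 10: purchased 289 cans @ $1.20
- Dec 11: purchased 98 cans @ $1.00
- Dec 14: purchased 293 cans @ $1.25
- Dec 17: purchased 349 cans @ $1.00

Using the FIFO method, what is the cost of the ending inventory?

Dec 3, 284 sold [FIFO — oldest first]: 127 @ $5.80 + 157 @ $4.15 = $1,388.15
Dec 8, 609 sold [FIFO — oldest first]: 237 @ $4.15 + 179 @ $3.35 + 193 @ $3.40 = $2,239.40
Total COGS = $1,388.15 + $2,239.40 = $3,627.55
Ending inventory: 188 @ $3.40 + 289 @ $1.20 + 98 @ $1.00 + 293 @ $1.25 + 349 @ $1.00 = $1,799.25
Check: goods available $5,426.80 = COGS $3,627.55 + ending $1,799.25

Ending inventory = $1,799.25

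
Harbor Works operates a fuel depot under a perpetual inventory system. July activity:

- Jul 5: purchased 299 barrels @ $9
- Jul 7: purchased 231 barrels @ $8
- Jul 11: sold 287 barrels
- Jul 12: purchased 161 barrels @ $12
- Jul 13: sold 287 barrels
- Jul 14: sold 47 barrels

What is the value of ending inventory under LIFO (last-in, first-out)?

Ending inventory = $630

Jul 11, 287 sold [LIFO — newest first]: 231 @ $8 + 56 @ $9 = $2,352
Jul 13, 287 sold [LIFO — newest first]: 161 @ $12 + 126 @ $9 = $3,066
Jul 14, 47 sold [LIFO — newest first]: 47 @ $9 = $423
Total COGS = $2,352 + $3,066 + $423 = $5,841
Ending inventory: 70 @ $9 = $630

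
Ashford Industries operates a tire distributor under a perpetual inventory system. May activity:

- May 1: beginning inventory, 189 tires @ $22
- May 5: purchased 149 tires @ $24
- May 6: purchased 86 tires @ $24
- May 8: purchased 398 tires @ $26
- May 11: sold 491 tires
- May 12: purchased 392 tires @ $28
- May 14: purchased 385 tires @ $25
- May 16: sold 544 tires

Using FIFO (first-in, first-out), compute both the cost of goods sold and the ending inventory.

May 11, 491 sold [FIFO — oldest first]: 189 @ $22 + 149 @ $24 + 86 @ $24 + 67 @ $26 = $11,540
May 16, 544 sold [FIFO — oldest first]: 331 @ $26 + 213 @ $28 = $14,570
Total COGS = $11,540 + $14,570 = $26,110
Ending inventory: 179 @ $28 + 385 @ $25 = $14,637

COGS = $26,110; ending inventory = $14,637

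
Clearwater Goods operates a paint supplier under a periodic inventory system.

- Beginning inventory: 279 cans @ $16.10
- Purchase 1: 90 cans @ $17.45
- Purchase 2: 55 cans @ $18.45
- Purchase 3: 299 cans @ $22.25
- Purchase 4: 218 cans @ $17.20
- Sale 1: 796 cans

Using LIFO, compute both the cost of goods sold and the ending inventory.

COGS = $15,145.00; ending inventory = $2,334.50

Sale 1 (796) [LIFO — newest first]: 218 @ $17.20 + 299 @ $22.25 + 55 @ $18.45 + 90 @ $17.45 + 134 @ $16.10 = $15,145.00
Ending inventory: 145 @ $16.10 = $2,334.50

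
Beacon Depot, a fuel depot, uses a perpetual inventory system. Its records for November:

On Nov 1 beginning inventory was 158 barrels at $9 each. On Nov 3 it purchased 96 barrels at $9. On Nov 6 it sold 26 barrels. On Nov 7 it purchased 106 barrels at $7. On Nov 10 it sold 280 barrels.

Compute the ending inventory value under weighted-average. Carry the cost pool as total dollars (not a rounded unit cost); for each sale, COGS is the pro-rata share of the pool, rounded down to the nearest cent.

After Nov 1: 158 on hand, pool $1,422.00 (≈ $9.0000 each)
After Nov 3: 254 on hand, pool $2,286.00 (≈ $9.0000 each)
Nov 6, sell 26: 26/254 × $2,286.00 → $234.00
After Nov 7: 334 on hand, pool $2,794.00 (≈ $8.3653 each)
Nov 10, sell 280: 280/334 × $2,794.00 → $2,342.27
Total COGS = $234.00 + $2,342.27 = $2,576.27
Ending inventory (cost pool remaining) = $451.73

Ending inventory = $451.73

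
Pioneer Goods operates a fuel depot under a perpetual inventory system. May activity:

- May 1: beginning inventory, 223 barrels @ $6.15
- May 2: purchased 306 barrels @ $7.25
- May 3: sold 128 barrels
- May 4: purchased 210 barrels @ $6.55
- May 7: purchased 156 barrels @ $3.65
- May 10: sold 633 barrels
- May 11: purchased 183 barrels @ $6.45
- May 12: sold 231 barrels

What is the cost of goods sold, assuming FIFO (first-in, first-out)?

COGS = $6,160.50

May 3, 128 sold [FIFO — oldest first]: 128 @ $6.15 = $787.20
May 10, 633 sold [FIFO — oldest first]: 95 @ $6.15 + 306 @ $7.25 + 210 @ $6.55 + 22 @ $3.65 = $4,258.55
May 12, 231 sold [FIFO — oldest first]: 134 @ $3.65 + 97 @ $6.45 = $1,114.75
Total COGS = $787.20 + $4,258.55 + $1,114.75 = $6,160.50
Ending inventory: 86 @ $6.45 = $554.70
Check: goods available $6,715.20 = COGS $6,160.50 + ending $554.70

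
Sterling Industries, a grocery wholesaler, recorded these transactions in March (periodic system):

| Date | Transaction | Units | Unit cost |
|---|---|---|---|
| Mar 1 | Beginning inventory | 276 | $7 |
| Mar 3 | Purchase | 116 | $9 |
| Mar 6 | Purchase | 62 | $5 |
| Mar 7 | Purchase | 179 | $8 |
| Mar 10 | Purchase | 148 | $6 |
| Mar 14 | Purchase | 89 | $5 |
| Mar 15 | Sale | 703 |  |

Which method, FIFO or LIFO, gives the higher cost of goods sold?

FIFO

FIFO COGS: 276 @ $7 + 116 @ $9 + 62 @ $5 + 179 @ $8 + 70 @ $6 = $5,138
LIFO COGS: 89 @ $5 + 148 @ $6 + 179 @ $8 + 62 @ $5 + 116 @ $9 + 109 @ $7 = $4,882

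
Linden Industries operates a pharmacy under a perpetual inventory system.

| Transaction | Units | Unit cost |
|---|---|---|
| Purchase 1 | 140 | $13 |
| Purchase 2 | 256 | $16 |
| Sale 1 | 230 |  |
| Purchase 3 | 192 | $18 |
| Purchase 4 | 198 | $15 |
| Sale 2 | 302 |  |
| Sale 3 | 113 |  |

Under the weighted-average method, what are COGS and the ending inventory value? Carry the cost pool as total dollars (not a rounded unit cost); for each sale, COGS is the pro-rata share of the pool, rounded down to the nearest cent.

After Purchase 1: 140 on hand, pool $1,820.00 (≈ $13.0000 each)
After Purchase 2: 396 on hand, pool $5,916.00 (≈ $14.9394 each)
Sale 1, sell 230: 230/396 × $5,916.00 → $3,436.06
After Purchase 3: 358 on hand, pool $5,935.94 (≈ $16.5808 each)
After Purchase 4: 556 on hand, pool $8,905.94 (≈ $16.0179 each)
Sale 2, sell 302: 302/556 × $8,905.94 → $4,837.39
Sale 3, sell 113: 113/254 × $4,068.55 → $1,810.02
Total COGS = $3,436.06 + $4,837.39 + $1,810.02 = $10,083.47
Ending inventory (cost pool remaining) = $2,258.53

COGS = $10,083.47; ending inventory = $2,258.53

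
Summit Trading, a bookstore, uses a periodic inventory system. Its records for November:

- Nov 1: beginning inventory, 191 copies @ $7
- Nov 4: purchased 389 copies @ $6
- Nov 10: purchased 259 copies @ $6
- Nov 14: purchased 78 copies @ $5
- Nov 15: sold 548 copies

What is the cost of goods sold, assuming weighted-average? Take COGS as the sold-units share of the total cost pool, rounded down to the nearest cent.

COGS = $3,355.52

Nov 15, sell 548: 548/917 × $5,615.00 → $3,355.52
Ending inventory (cost pool remaining) = $2,259.48
Check: goods available $5,615.00 = COGS $3,355.52 + ending $2,259.48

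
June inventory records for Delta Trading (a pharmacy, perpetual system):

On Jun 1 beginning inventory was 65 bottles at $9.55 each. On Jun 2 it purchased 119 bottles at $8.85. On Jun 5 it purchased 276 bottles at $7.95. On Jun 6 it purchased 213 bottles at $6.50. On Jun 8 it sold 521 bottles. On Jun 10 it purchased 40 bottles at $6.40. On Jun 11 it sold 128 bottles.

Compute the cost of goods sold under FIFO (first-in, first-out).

Jun 8, 521 sold [FIFO — oldest first]: 65 @ $9.55 + 119 @ $8.85 + 276 @ $7.95 + 61 @ $6.50 = $4,264.60
Jun 11, 128 sold [FIFO — oldest first]: 128 @ $6.50 = $832.00
Total COGS = $4,264.60 + $832.00 = $5,096.60
Ending inventory: 24 @ $6.50 + 40 @ $6.40 = $412.00

COGS = $5,096.60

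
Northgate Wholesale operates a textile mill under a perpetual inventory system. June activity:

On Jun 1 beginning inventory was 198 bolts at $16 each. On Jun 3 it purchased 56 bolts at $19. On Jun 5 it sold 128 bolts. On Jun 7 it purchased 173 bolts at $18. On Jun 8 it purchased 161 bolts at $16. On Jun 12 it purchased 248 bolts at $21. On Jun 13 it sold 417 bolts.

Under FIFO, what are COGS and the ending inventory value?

Jun 5, 128 sold [FIFO — oldest first]: 128 @ $16 = $2,048
Jun 13, 417 sold [FIFO — oldest first]: 70 @ $16 + 56 @ $19 + 173 @ $18 + 118 @ $16 = $7,186
Total COGS = $2,048 + $7,186 = $9,234
Ending inventory: 43 @ $16 + 248 @ $21 = $5,896

COGS = $9,234; ending inventory = $5,896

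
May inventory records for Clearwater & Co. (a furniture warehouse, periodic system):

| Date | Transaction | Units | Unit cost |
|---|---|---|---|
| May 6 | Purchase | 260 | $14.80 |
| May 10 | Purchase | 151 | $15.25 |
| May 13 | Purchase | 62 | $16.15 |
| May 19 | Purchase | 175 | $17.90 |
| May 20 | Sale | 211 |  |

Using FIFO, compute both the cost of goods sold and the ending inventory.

May 20, 211 sold [FIFO — oldest first]: 211 @ $14.80 = $3,122.80
Ending inventory: 49 @ $14.80 + 151 @ $15.25 + 62 @ $16.15 + 175 @ $17.90 = $7,161.75

COGS = $3,122.80; ending inventory = $7,161.75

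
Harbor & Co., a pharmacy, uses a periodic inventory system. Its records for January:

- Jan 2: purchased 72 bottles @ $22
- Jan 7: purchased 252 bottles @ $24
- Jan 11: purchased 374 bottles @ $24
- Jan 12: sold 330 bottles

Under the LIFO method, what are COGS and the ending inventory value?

COGS = $7,920; ending inventory = $8,688

Jan 12, 330 sold [LIFO — newest first]: 330 @ $24 = $7,920
Ending inventory: 72 @ $22 + 252 @ $24 + 44 @ $24 = $8,688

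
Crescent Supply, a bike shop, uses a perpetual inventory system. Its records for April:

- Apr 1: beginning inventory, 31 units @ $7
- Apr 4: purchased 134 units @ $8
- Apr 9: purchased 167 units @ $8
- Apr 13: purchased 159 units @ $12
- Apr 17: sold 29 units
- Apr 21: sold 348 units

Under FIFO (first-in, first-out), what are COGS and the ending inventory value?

COGS = $3,165; ending inventory = $1,368

Apr 17, 29 sold [FIFO — oldest first]: 29 @ $7 = $203
Apr 21, 348 sold [FIFO — oldest first]: 2 @ $7 + 134 @ $8 + 167 @ $8 + 45 @ $12 = $2,962
Total COGS = $203 + $2,962 = $3,165
Ending inventory: 114 @ $12 = $1,368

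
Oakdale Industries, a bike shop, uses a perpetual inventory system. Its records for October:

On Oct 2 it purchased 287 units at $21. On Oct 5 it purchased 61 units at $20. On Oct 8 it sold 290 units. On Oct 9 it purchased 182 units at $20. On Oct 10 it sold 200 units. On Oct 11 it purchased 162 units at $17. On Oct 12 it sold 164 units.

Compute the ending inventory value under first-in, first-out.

Ending inventory = $646

Oct 8, 290 sold [FIFO — oldest first]: 287 @ $21 + 3 @ $20 = $6,087
Oct 10, 200 sold [FIFO — oldest first]: 58 @ $20 + 142 @ $20 = $4,000
Oct 12, 164 sold [FIFO — oldest first]: 40 @ $20 + 124 @ $17 = $2,908
Total COGS = $6,087 + $4,000 + $2,908 = $12,995
Ending inventory: 38 @ $17 = $646
Check: goods available $13,641 = COGS $12,995 + ending $646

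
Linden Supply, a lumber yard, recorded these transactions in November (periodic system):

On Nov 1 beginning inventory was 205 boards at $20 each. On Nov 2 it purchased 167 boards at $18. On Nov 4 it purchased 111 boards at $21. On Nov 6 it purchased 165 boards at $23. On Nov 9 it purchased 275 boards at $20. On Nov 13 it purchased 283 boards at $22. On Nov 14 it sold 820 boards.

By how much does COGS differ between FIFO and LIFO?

FIFO COGS: 205 @ $20 + 167 @ $18 + 111 @ $21 + 165 @ $23 + 172 @ $20 = $16,672
LIFO COGS: 283 @ $22 + 275 @ $20 + 165 @ $23 + 97 @ $21 = $17,558
Difference = |$16,672 − $17,558| = $886

$886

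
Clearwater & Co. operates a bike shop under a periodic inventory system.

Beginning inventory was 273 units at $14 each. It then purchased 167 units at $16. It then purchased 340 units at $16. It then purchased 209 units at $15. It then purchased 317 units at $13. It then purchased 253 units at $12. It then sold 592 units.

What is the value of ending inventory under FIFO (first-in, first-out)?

Sale 1 (592) [FIFO — oldest first]: 273 @ $14 + 167 @ $16 + 152 @ $16 = $8,926
Ending inventory: 188 @ $16 + 209 @ $15 + 317 @ $13 + 253 @ $12 = $13,300
Check: goods available $22,226 = COGS $8,926 + ending $13,300

Ending inventory = $13,300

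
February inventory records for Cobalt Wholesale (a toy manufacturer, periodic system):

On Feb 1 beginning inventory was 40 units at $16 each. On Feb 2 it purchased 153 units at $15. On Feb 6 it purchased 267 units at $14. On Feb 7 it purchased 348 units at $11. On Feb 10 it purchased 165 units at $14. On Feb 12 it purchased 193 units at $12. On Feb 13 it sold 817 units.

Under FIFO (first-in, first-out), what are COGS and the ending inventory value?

COGS = $10,627; ending inventory = $4,500

Feb 13, 817 sold [FIFO — oldest first]: 40 @ $16 + 153 @ $15 + 267 @ $14 + 348 @ $11 + 9 @ $14 = $10,627
Ending inventory: 156 @ $14 + 193 @ $12 = $4,500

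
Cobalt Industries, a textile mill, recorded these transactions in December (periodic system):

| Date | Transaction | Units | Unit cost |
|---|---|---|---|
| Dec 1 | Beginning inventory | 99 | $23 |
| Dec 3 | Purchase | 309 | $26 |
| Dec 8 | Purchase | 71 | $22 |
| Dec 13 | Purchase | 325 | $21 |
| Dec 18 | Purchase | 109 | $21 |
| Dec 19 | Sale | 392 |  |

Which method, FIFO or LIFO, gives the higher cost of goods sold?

FIFO COGS: 99 @ $23 + 293 @ $26 = $9,895
LIFO COGS: 109 @ $21 + 283 @ $21 = $8,232

FIFO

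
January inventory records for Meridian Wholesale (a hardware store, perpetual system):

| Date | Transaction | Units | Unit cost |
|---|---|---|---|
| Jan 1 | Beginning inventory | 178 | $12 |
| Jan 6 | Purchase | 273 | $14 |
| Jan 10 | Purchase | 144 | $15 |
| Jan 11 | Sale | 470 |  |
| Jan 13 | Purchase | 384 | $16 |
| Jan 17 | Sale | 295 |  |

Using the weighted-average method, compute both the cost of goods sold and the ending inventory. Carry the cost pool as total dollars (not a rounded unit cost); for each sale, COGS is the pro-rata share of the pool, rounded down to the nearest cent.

After Jan 1: 178 on hand, pool $2,136.00 (≈ $12.0000 each)
After Jan 6: 451 on hand, pool $5,958.00 (≈ $13.2106 each)
After Jan 10: 595 on hand, pool $8,118.00 (≈ $13.6437 each)
Jan 11, sell 470: 470/595 × $8,118.00 → $6,412.53
After Jan 13: 509 on hand, pool $7,849.47 (≈ $15.4214 each)
Jan 17, sell 295: 295/509 × $7,849.47 → $4,549.29
Total COGS = $6,412.53 + $4,549.29 = $10,961.82
Ending inventory (cost pool remaining) = $3,300.18
Check: goods available $14,262.00 = COGS $10,961.82 + ending $3,300.18

COGS = $10,961.82; ending inventory = $3,300.18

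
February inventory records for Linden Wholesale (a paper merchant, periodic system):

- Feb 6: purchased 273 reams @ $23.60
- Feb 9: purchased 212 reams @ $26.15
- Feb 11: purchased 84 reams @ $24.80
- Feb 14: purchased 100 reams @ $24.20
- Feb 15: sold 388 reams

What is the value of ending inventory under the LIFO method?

Feb 15, 388 sold [LIFO — newest first]: 100 @ $24.20 + 84 @ $24.80 + 204 @ $26.15 = $9,837.80
Ending inventory: 273 @ $23.60 + 8 @ $26.15 = $6,652.00
Check: goods available $16,489.80 = COGS $9,837.80 + ending $6,652.00

Ending inventory = $6,652.00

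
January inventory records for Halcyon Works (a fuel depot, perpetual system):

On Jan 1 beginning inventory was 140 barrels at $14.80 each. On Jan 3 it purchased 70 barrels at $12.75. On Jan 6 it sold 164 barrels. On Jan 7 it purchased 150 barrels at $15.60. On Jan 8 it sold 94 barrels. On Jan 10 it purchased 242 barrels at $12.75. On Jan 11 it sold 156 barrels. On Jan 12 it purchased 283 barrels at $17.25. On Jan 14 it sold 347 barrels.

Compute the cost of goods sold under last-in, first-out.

COGS = $11,436.85

Jan 6, 164 sold [LIFO — newest first]: 70 @ $12.75 + 94 @ $14.80 = $2,283.70
Jan 8, 94 sold [LIFO — newest first]: 94 @ $15.60 = $1,466.40
Jan 11, 156 sold [LIFO — newest first]: 156 @ $12.75 = $1,989.00
Jan 14, 347 sold [LIFO — newest first]: 283 @ $17.25 + 64 @ $12.75 = $5,697.75
Total COGS = $2,283.70 + $1,466.40 + $1,989.00 + $5,697.75 = $11,436.85
Ending inventory: 46 @ $14.80 + 56 @ $15.60 + 22 @ $12.75 = $1,834.90
Check: goods available $13,271.75 = COGS $11,436.85 + ending $1,834.90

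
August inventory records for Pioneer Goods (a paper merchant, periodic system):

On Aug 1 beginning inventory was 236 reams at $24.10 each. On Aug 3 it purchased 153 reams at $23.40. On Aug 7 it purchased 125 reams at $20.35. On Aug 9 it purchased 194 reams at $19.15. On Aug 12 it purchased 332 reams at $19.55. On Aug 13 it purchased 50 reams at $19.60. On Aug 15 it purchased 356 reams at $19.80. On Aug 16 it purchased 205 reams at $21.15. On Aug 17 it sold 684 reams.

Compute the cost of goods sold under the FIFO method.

COGS = $15,067.05

Aug 17, 684 sold [FIFO — oldest first]: 236 @ $24.10 + 153 @ $23.40 + 125 @ $20.35 + 170 @ $19.15 = $15,067.05
Ending inventory: 24 @ $19.15 + 332 @ $19.55 + 50 @ $19.60 + 356 @ $19.80 + 205 @ $21.15 = $19,314.75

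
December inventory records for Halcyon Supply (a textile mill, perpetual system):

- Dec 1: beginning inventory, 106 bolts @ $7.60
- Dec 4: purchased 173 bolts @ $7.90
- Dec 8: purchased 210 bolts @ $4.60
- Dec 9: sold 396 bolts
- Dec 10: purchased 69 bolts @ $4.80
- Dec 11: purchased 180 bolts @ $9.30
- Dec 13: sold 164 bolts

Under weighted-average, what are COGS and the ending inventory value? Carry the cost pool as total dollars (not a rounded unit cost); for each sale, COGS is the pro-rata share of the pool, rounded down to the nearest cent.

After Dec 1: 106 on hand, pool $805.60 (≈ $7.6000 each)
After Dec 4: 279 on hand, pool $2,172.30 (≈ $7.7860 each)
After Dec 8: 489 on hand, pool $3,138.30 (≈ $6.4178 each)
Dec 9, sell 396: 396/489 × $3,138.30 → $2,541.44
After Dec 10: 162 on hand, pool $928.06 (≈ $5.7288 each)
After Dec 11: 342 on hand, pool $2,602.06 (≈ $7.6084 each)
Dec 13, sell 164: 164/342 × $2,602.06 → $1,247.77
Total COGS = $2,541.44 + $1,247.77 = $3,789.21
Ending inventory (cost pool remaining) = $1,354.29
Check: goods available $5,143.50 = COGS $3,789.21 + ending $1,354.29

COGS = $3,789.21; ending inventory = $1,354.29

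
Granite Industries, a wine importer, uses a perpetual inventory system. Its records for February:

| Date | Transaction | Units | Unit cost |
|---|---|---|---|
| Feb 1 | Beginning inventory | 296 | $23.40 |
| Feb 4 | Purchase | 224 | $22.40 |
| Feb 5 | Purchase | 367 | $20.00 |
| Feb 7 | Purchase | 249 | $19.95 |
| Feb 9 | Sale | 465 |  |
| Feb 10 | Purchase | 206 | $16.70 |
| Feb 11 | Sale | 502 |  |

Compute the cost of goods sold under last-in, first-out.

COGS = $18,995.75

Feb 9, 465 sold [LIFO — newest first]: 249 @ $19.95 + 216 @ $20.00 = $9,287.55
Feb 11, 502 sold [LIFO — newest first]: 206 @ $16.70 + 151 @ $20.00 + 145 @ $22.40 = $9,708.20
Total COGS = $9,287.55 + $9,708.20 = $18,995.75
Ending inventory: 296 @ $23.40 + 79 @ $22.40 = $8,696.00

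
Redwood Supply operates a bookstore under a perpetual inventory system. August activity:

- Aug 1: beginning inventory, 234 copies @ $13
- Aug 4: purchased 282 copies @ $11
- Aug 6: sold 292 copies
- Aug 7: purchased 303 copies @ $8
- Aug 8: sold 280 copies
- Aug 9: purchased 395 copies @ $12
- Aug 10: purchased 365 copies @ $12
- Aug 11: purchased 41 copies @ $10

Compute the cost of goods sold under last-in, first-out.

COGS = $5,472

Aug 6, 292 sold [LIFO — newest first]: 282 @ $11 + 10 @ $13 = $3,232
Aug 8, 280 sold [LIFO — newest first]: 280 @ $8 = $2,240
Total COGS = $3,232 + $2,240 = $5,472
Ending inventory: 224 @ $13 + 23 @ $8 + 395 @ $12 + 365 @ $12 + 41 @ $10 = $12,626
Check: goods available $18,098 = COGS $5,472 + ending $12,626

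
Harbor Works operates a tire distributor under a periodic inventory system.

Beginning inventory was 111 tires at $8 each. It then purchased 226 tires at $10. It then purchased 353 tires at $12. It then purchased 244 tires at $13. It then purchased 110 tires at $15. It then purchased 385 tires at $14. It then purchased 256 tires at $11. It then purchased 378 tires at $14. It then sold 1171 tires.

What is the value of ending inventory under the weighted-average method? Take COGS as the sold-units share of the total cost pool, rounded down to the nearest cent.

Sale 1, sell 1171: 1171/2063 × $25,704.00 → $14,590.10
Ending inventory (cost pool remaining) = $11,113.90
Check: goods available $25,704.00 = COGS $14,590.10 + ending $11,113.90

Ending inventory = $11,113.90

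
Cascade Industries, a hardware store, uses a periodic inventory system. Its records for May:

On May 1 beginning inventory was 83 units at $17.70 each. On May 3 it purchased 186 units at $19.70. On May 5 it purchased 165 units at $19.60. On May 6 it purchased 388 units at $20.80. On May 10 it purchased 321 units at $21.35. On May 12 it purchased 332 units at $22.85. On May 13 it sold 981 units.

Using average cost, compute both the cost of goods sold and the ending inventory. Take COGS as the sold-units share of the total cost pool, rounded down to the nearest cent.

COGS = $20,535.98; ending inventory = $10,341.27

May 13, sell 981: 981/1475 × $30,877.25 → $20,535.98
Ending inventory (cost pool remaining) = $10,341.27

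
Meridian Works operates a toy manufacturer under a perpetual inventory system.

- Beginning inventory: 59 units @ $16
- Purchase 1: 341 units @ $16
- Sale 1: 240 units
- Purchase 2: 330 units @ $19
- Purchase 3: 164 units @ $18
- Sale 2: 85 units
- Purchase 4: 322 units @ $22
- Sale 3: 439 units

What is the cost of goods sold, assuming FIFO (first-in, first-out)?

COGS = $13,282

Sale 1 (240) [FIFO — oldest first]: 59 @ $16 + 181 @ $16 = $3,840
Sale 2 (85) [FIFO — oldest first]: 85 @ $16 = $1,360
Sale 3 (439) [FIFO — oldest first]: 75 @ $16 + 330 @ $19 + 34 @ $18 = $8,082
Total COGS = $3,840 + $1,360 + $8,082 = $13,282
Ending inventory: 130 @ $18 + 322 @ $22 = $9,424
Check: goods available $22,706 = COGS $13,282 + ending $9,424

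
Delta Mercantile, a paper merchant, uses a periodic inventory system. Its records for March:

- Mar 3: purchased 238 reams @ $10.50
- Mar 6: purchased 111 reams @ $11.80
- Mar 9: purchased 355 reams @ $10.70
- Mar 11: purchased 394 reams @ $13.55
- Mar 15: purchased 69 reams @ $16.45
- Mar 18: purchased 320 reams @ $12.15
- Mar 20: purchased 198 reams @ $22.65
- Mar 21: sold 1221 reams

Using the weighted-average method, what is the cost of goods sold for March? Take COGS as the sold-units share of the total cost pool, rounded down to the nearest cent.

COGS = $16,270.64

Mar 21, sell 1221: 1221/1685 × $22,453.75 → $16,270.64
Ending inventory (cost pool remaining) = $6,183.11
Check: goods available $22,453.75 = COGS $16,270.64 + ending $6,183.11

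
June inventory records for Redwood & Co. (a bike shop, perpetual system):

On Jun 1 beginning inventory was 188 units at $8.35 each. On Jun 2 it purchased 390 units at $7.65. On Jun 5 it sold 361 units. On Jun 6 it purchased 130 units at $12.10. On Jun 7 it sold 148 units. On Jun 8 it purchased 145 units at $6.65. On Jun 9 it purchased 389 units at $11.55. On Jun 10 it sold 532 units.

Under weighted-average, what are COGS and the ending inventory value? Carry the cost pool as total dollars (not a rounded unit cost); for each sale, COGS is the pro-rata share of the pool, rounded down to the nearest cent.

COGS = $9,570.85; ending inventory = $2,012.65

After Jun 1: 188 on hand, pool $1,569.80 (≈ $8.3500 each)
After Jun 2: 578 on hand, pool $4,553.30 (≈ $7.8777 each)
Jun 5, sell 361: 361/578 × $4,553.30 → $2,843.84
After Jun 6: 347 on hand, pool $3,282.46 (≈ $9.4595 each)
Jun 7, sell 148: 148/347 × $3,282.46 → $1,400.01
After Jun 8: 344 on hand, pool $2,846.70 (≈ $8.2753 each)
After Jun 9: 733 on hand, pool $7,339.65 (≈ $10.0132 each)
Jun 10, sell 532: 532/733 × $7,339.65 → $5,327.00
Total COGS = $2,843.84 + $1,400.01 + $5,327.00 = $9,570.85
Ending inventory (cost pool remaining) = $2,012.65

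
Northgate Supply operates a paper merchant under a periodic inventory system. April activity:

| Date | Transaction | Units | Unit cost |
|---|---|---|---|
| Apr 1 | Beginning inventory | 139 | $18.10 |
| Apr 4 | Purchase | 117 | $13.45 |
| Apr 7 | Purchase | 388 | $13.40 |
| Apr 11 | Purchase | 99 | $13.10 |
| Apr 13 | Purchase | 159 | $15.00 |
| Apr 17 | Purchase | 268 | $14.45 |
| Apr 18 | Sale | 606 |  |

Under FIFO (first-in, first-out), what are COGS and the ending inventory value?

COGS = $8,779.55; ending inventory = $8,063.70

Apr 18, 606 sold [FIFO — oldest first]: 139 @ $18.10 + 117 @ $13.45 + 350 @ $13.40 = $8,779.55
Ending inventory: 38 @ $13.40 + 99 @ $13.10 + 159 @ $15.00 + 268 @ $14.45 = $8,063.70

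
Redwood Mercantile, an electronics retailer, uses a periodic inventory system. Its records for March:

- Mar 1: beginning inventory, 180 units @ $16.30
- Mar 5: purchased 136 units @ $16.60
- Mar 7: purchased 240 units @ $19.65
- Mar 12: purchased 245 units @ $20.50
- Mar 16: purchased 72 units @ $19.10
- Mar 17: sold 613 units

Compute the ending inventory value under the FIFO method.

Ending inventory = $5,229.20

Mar 17, 613 sold [FIFO — oldest first]: 180 @ $16.30 + 136 @ $16.60 + 240 @ $19.65 + 57 @ $20.50 = $11,076.10
Ending inventory: 188 @ $20.50 + 72 @ $19.10 = $5,229.20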